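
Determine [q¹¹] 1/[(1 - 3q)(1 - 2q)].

527345

The denominator gives the recurrence a_n = 5a_(n−1) − 6a_(n−2) for n ≥ 2; the numerator fixes a_0 = 1, a_1 = 5.
Iterating: 1, 5, 19, 65, 211, 665, 2059, 6305, 19171, 58025, 175099, 527345, so a_11 = 527345.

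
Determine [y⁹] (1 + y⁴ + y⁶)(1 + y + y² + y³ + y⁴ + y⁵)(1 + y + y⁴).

6

(1 + y⁴ + y⁶) has coefficients 1,0,0,0,1,0,1 for degrees 0…6.
(1 + y + y² + y³ + y⁴ + y⁵) has coefficients 1,1,1,1,1,1,0,0,0,0 for degrees 0…9.
Finally multiplying by (1 + y + y⁴), the product of all factors after the first has coefficients 1,2,2,2,3,3,2,1,1,1 for degrees 0…9.
[y⁹] = 1·1 + 1·3 + 1·2 = 6.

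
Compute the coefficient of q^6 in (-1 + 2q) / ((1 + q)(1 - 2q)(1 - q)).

Partial fractions give a closed form: a_n = (-1/2)·(-1)^n + (-1/2)·1^n.
At n = 6: a_6 = -1.

-1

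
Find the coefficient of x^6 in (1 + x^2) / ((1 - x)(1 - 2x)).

The denominator gives the recurrence a_n = 3a_(n−1) − 2a_(n−2) for n ≥ 3; the numerator fixes a_0 = 1, a_1 = 3, a_2 = 8.
Iterating: 1, 3, 8, 18, 38, 78, 158, so a_6 = 158.

158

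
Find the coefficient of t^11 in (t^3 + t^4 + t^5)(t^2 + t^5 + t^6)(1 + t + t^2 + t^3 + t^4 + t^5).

(t^3 + t^4 + t^5) has coefficients 0,0,0,1,1,1 for degrees 0…5.
(t^2 + t^5 + t^6) has coefficients 0,0,1,0,0,1,1,0,0,0,0,0 for degrees 0…11.
Finally multiplying by (1 + t + t^2 + t^3 + t^4 + t^5), the product of all factors after the first has coefficients 0,0,1,1,1,2,3,3,2,2,2,1 for degrees 0…11.
[t^11] = 1·2 + 1·3 + 1·3 = 8.

8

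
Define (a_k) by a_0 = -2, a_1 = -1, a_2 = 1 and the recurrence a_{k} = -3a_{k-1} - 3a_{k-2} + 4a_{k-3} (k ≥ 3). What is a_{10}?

The ordinary generating function has denominator 1 + 3y + 3y^2 - 4y^3.
Iterating the recurrence: a_0,…,a_{10} = -2, -1, 1, -8, 17, -23, -14, 179, -587, 1168, -1027.

-1027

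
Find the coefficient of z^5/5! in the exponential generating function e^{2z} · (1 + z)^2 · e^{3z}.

The EGF product rule gives c_5 = Σ_{k_1+k_2+k_3=5} C(5; k_1,k_2,k_3) · ∏ g_i(k_i), where e^{2z} gives (2)^k; (1+z)^2 gives the falling factorial (2)_k; e^{3z} gives (3)^k.
g_1(k) for k = 0…5: 1, 2, 4, 8, 16, 32.
g_2(k) for k = 0…5: 1, 2, 2, 0, 0, 0.
g_3(k) for k = 0…5: 1, 3, 9, 27, 81, 243.
First combine the last two factors: h(k) = Σ_j C(k,j)·g_2(j)·g_3(k−j) for k = 0…5: 1, 5, 23, 99, 405, 1593.
c_5 = Σ_k C(5,k)·g_1(k)·h(5−k) = 1·1·1593 + 5·2·405 + 10·4·99 + 10·8·23 + 5·16·5 + 1·32·1 = 1593 + 4050 + 3960 + 1840 + 400 + 32 = 11875.

11875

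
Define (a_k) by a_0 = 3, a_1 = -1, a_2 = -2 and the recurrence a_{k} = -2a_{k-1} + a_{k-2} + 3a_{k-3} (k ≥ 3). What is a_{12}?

The ordinary generating function has denominator 1 + 2y - y^2 - 3y^3.
Iterating the recurrence: a_0,…,a_{12} = 3, -1, -2, 12, -29, 64, -121, 219, -367, 590, -890, 1269, -1658.

-1658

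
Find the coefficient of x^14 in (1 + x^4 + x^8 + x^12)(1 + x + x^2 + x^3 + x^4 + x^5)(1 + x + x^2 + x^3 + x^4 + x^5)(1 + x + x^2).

28

(1 + x^4 + x^8 + x^12) has coefficients 1,0,0,0,1,0,0,0,1,0,0,0,1 for degrees 0…12.
(1 + x + x^2 + x^3 + x^4 + x^5) has coefficients 1,1,1,1,1,1,0,0,0,0,0,0,0,0,0 for degrees 0…14.
Multiplying by (1 + x + x^2 + x^3 + x^4 + x^5) gives running coefficients 1,2,3,4,5,6,5,4,3,2,1,0,0,0,0 for degrees 0…14.
Finally multiplying by (1 + x + x^2), the product of all factors after the first has coefficients 1,3,6,9,12,15,16,15,12,9,6,3,1,0,0 for degrees 0…14.
[x^14] = 1·0 + 1·6 + 1·16 + 1·6 = 28.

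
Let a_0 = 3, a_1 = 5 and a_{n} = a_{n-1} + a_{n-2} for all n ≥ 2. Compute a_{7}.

89

The ordinary generating function has denominator 1 - t - t^2.
Iterating the recurrence: a_0,…,a_{7} = 3, 5, 8, 13, 21, 34, 55, 89.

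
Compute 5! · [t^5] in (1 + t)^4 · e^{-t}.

19

The EGF product rule gives c_5 = Σ_{k_1+k_2=5} C(5; k_1,k_2) · ∏ g_i(k_i), where (1+t)^4 gives the falling factorial (4)_k; e^{-t} gives (-1)^k.
g_1(k) for k = 0…5: 1, 4, 12, 24, 24, 0.
g_2(k) for k = 0…5: 1, -1, 1, -1, 1, -1.
c_5 = Σ_k C(5,k)·g_1(k)·g_2(5−k) = 1·1·(-1) + 5·4·1 + 10·12·(-1) + 10·24·1 + 5·24·(-1) = −1 + 20 − 120 + 240 − 120 = 19.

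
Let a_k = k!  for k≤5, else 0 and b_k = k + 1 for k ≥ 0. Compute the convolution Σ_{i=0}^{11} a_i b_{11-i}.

1129

This is [x^11] in the product of the two ordinary generating functions.
Σ = 1·12 + 1·11 + 2·10 + 6·9 + 24·8 + 120·7 + 0·6 + 0·5 + 0·4 + 0·3 + 0·2 + 0·1 = 1129.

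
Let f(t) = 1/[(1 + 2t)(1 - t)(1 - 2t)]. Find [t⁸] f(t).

Partial fractions give a closed form: a_n = (1/3)·(-2)^n + (-1/3)·1^n + (1)·2^n.
At n = 8: a_8 = 341.

341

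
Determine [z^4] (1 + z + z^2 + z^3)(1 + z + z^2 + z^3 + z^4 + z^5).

(1 + z + z^2 + z^3) has coefficients 1,1,1,1 for degrees 0…3.
(1 + z + z^2 + z^3 + z^4 + z^5) has coefficients 1,1,1,1,1 for degrees 0…4.
[z^4] = 1·1 + 1·1 + 1·1 + 1·1 = 4.

4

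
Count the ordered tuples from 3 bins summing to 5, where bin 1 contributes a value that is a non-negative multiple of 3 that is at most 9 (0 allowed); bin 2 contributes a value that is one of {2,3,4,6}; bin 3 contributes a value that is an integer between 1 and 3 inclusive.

3

The generating function for the choices is (1 + t³ + t⁶ + t⁹)·(t² + t³ + t⁴ + t⁶)·(t + t² + t³); the count is [t⁵].
(1 + t³ + t⁶ + t⁹) has coefficients 1,0,0,1,0,0 for degrees 0…5.
(t² + t³ + t⁴ + t⁶) has coefficients 0,0,1,1,1,0 for degrees 0…5.
Finally multiplying by (t + t² + t³), the product of all factors after the first has coefficients 0,0,0,1,2,3 for degrees 0…5.
[t⁵] = 1·3 + 1·0 = 3.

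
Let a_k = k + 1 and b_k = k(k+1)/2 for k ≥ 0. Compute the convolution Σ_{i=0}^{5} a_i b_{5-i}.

Write out a_i and b_{5-i} for i = 0,…,5 and sum the products.
Σ = 1·15 + 2·10 + 3·6 + 4·3 + 5·1 + 6·0 = 70.

70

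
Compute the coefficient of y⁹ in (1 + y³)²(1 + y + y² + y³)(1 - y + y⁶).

(1 + y³)² has coefficients 1,0,0,2,0,0,1 for degrees 0…6.
(1 + y + y² + y³) has coefficients 1,1,1,1,0,0,0,0,0,0 for degrees 0…9.
Finally multiplying by (1 - y + y⁶), the product of all factors after the first has coefficients 1,0,0,0,-1,0,1,1,1,1 for degrees 0…9.
[y⁹] = 1·1 + 2·1 + 1·0 = 3.

3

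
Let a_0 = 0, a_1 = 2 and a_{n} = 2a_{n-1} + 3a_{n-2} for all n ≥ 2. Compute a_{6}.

The ordinary generating function has denominator 1 - 2q - 3q^2.
Iterating the recurrence: a_0,…,a_{6} = 0, 2, 4, 14, 40, 122, 364.

364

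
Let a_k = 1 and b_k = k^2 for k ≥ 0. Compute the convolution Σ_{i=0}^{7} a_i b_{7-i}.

This is [x^7] in the product of the two ordinary generating functions.
Σ = 1·49 + 1·36 + 1·25 + 1·16 + 1·9 + 1·4 + 1·1 + 1·0 = 140.

140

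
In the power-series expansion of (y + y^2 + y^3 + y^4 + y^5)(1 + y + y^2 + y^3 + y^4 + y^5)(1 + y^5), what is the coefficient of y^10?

(y + y^2 + y^3 + y^4 + y^5) has coefficients 0,1,1,1,1,1 for degrees 0…5.
(1 + y + y^2 + y^3 + y^4 + y^5) has coefficients 1,1,1,1,1,1,0,0,0,0,0 for degrees 0…10.
Finally multiplying by (1 + y^5), the product of all factors after the first has coefficients 1,1,1,1,1,2,1,1,1,1,1 for degrees 0…10.
[y^10] = 1·1 + 1·1 + 1·1 + 1·1 + 1·2 = 6.

6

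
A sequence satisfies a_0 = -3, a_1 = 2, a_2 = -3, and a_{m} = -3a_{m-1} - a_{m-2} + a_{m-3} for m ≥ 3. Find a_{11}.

2380

The ordinary generating function has denominator 1 + 3z + z^2 - z^3.
Iterating the recurrence: a_0,…,a_{11} = -3, 2, -3, 4, -7, 14, -31, 72, -171, 410, -987, 2380.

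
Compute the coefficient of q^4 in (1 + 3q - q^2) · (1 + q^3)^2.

(1 + 3q - q^2) has coefficients 1,3,-1 for degrees 0…2.
(1 + q^3)^2 has coefficients 1,0,0,2,0 for degrees 0…4.
[q^4] = 1·0 + 3·2 − 1·0 = 6.

6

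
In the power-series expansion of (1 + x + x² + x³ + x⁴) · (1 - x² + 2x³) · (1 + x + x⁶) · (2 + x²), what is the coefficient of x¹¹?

4

(1 + x + x² + x³ + x⁴) has coefficients 1,1,1,1,1 for degrees 0…4.
(1 - x² + 2x³) has coefficients 1,0,-1,2,0,0,0,0,0,0,0,0 for degrees 0…11.
Multiplying by (1 + x + x⁶) gives running coefficients 1,1,-1,1,2,0,1,0,-1,2,0,0 for degrees 0…11.
Finally multiplying by (2 + x²), the product of all factors after the first has coefficients 2,2,-1,3,3,1,4,0,-1,4,-1,2 for degrees 0…11.
[x¹¹] = 1·2 + 1·(-1) + 1·4 + 1·(-1) + 1·0 = 4.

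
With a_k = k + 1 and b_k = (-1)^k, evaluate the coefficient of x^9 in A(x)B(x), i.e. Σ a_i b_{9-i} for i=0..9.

The convolution is the x^9 coefficient of A(x)B(x).
Σ = 1·(-1) + 2·1 + 3·(-1) + 4·1 + 5·(-1) + 6·1 + 7·(-1) + 8·1 + 9·(-1) + 10·1 = 5.

5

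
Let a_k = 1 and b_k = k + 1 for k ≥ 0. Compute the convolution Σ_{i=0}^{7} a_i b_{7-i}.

36

Write out a_i and b_{7-i} for i = 0,…,7 and sum the products.
Σ = 1·8 + 1·7 + 1·6 + 1·5 + 1·4 + 1·3 + 1·2 + 1·1 = 36.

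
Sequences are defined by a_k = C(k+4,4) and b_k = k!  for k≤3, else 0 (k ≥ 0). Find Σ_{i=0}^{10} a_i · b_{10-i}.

4686

This is [x^10] in the product of the two ordinary generating functions.
Σ = 1·0 + 5·0 + 15·0 + 35·0 + 70·0 + 126·0 + 210·0 + 330·6 + 495·2 + 715·1 + 1001·1 = 4686.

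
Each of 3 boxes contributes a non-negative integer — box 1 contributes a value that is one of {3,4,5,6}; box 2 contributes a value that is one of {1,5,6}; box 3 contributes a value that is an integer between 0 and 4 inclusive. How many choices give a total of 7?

4

The generating function for the choices is (y^3 + y^4 + y^5 + y^6)·(y + y^5 + y^6)·(1 + y + y^2 + y^3 + y^4); the count is [y^7].
(y^3 + y^4 + y^5 + y^6) has coefficients 0,0,0,1,1,1,1 for degrees 0…6.
(y + y^5 + y^6) has coefficients 0,1,0,0,0,1,1,0 for degrees 0…7.
Finally multiplying by (1 + y + y^2 + y^3 + y^4), the product of all factors after the first has coefficients 0,1,1,1,1,2,2,2 for degrees 0…7.
[y^7] = 1·1 + 1·1 + 1·1 + 1·1 = 4.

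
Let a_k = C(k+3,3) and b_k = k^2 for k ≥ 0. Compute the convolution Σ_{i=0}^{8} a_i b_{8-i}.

The convolution is the x^8 coefficient of A(x)B(x).
Σ = 1·64 + 4·49 + 10·36 + 20·25 + 35·16 + 56·9 + 84·4 + 120·1 + 165·0 = 2640.

2640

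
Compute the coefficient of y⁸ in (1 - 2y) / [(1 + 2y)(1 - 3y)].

Partial fractions give a closed form: a_n = (4/5)·(-2)^n + (1/5)·3^n.
At n = 8: a_8 = 1517.

1517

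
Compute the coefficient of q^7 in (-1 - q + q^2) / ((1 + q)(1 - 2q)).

-107

The denominator gives the recurrence a_n = a_(n−1) + 2a_(n−2) for n ≥ 3; the numerator fixes a_0 = -1, a_1 = -2, a_2 = -3.
Iterating: -1, -2, -3, -7, -13, -27, -53, -107, so a_7 = -107.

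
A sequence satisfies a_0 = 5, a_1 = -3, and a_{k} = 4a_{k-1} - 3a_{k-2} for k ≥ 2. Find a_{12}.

-2125755

The ordinary generating function has denominator 1 - 4q + 3q^2.
Iterating the recurrence: a_0,…,a_{12} = 5, -3, -27, -99, -315, -963, -2907, -8739, -26235, -78723, -236187, -708579, -2125755.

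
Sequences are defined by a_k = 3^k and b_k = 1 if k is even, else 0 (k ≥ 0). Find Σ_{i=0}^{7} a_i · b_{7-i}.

2460

This is [x^7] in the product of the two ordinary generating functions.
Σ = 1·0 + 3·1 + 9·0 + 27·1 + 81·0 + 243·1 + 729·0 + 2187·1 = 2460.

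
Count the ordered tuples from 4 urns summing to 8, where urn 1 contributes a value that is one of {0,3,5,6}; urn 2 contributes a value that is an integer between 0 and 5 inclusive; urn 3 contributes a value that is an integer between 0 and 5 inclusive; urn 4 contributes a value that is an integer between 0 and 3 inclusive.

52

The generating function for the choices is (1 + z^3 + z^5 + z^6)·(1 + z + z^2 + z^3 + z^4 + z^5)·(1 + z + z^2 + z^3 + z^4 + z^5)·(1 + z + z^2 + z^3); the count is [z^8].
(1 + z^3 + z^5 + z^6) has coefficients 1,0,0,1,0,1,1 for degrees 0…6.
(1 + z + z^2 + z^3 + z^4 + z^5) has coefficients 1,1,1,1,1,1,0,0,0 for degrees 0…8.
Multiplying by (1 + z + z^2 + z^3 + z^4 + z^5) gives running coefficients 1,2,3,4,5,6,5,4,3 for degrees 0…8.
Finally multiplying by (1 + z + z^2 + z^3), the product of all factors after the first has coefficients 1,3,6,10,14,18,20,20,18 for degrees 0…8.
[z^8] = 1·18 + 1·18 + 1·10 + 1·6 = 52.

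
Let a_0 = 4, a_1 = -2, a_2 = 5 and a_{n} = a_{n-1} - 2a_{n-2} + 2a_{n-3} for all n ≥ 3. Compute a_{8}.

The ordinary generating function has denominator 1 - t + 2t^2 - 2t^3.
Iterating the recurrence: a_0,…,a_{8} = 4, -2, 5, 17, 3, -21, 7, 55, -1.

-1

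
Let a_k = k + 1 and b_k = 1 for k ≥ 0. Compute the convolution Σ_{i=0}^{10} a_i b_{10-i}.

The convolution is the x^10 coefficient of A(x)B(x).
Σ = 1·1 + 2·1 + 3·1 + 4·1 + 5·1 + 6·1 + 7·1 + 8·1 + 9·1 + 10·1 + 11·1 = 66.

66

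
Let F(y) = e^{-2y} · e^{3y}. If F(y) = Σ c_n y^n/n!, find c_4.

1

The EGF product rule gives c_4 = Σ_{k_1+k_2=4} C(4; k_1,k_2) · ∏ g_i(k_i), where e^{-2y} gives (-2)^k; e^{3y} gives (3)^k.
g_1(k) for k = 0…4: 1, -2, 4, -8, 16.
g_2(k) for k = 0…4: 1, 3, 9, 27, 81.
c_4 = Σ_k C(4,k)·g_1(k)·g_2(4−k) = 1·1·81 + 4·(-2)·27 + 6·4·9 + 4·(-8)·3 + 1·16·1 = 81 − 216 + 216 − 96 + 16 = 1.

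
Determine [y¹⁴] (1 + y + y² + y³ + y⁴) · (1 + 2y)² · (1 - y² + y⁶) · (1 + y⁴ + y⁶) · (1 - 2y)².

(1 + y + y² + y³ + y⁴) has coefficients 1,1,1,1,1 for degrees 0…4.
(1 + 2y)² has coefficients 1,4,4,0,0,0,0,0,0,0,0,0,0,0,0 for degrees 0…14.
Multiplying by (1 - y² + y⁶) gives running coefficients 1,4,3,-4,-4,0,1,4,4,0,0,0,0,0,0 for degrees 0…14.
Multiplying by (1 + y⁴ + y⁶) gives running coefficients 1,4,3,-4,-3,4,5,4,3,-4,-3,4,5,4,4 for degrees 0…14.
Finally multiplying by (1 - 2y)², the product of all factors after the first has coefficients 1,0,-9,0,25,0,-23,0,7,0,25,0,-23,0,8 for degrees 0…14.
[y¹⁴] = 1·8 + 1·0 + 1·(-23) + 1·0 + 1·25 = 10.

10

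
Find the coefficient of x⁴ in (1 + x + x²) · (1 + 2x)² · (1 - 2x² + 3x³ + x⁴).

2

(1 + x + x²) has coefficients 1,1,1 for degrees 0…2.
(1 + 2x)² has coefficients 1,4,4,0,0 for degrees 0…4.
Finally multiplying by (1 - 2x² + 3x³ + x⁴), the product of all factors after the first has coefficients 1,4,2,-5,5 for degrees 0…4.
[x⁴] = 1·5 + 1·(-5) + 1·2 = 2.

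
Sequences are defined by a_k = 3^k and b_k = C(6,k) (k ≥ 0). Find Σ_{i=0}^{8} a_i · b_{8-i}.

36864

The convolution is the x^8 coefficient of A(x)B(x).
Σ = 1·0 + 3·0 + 9·1 + 27·6 + 81·15 + 243·20 + 729·15 + 2187·6 + 6561·1 = 36864.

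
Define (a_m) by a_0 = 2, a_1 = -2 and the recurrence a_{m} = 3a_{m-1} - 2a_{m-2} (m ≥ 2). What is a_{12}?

The ordinary generating function has denominator 1 - 3t + 2t^2.
Iterating the recurrence: a_0,…,a_{12} = 2, -2, -10, -26, -58, -122, -250, -506, -1018, -2042, -4090, -8186, -16378.

-16378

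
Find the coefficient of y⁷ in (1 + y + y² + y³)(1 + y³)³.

3

(1 + y + y² + y³) has coefficients 1,1,1,1 for degrees 0…3.
(1 + y³)³ has coefficients 1,0,0,3,0,0,3,0 for degrees 0…7.
[y⁷] = 1·0 + 1·3 + 1·0 + 1·0 = 3.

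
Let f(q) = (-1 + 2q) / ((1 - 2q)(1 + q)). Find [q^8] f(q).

-1

Partial fractions give a closed form: a_n = (-1)·(-1)^n.
At n = 8: a_8 = -1.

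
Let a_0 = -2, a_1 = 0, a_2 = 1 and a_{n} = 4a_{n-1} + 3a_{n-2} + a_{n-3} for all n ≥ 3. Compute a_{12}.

The ordinary generating function has denominator 1 - 4t - 3t^2 - t^3.
Iterating the recurrence: a_0,…,a_{12} = -2, 0, 1, 2, 11, 51, 239, 1120, 5248, 24591, 115228, 539933, 2530007.

2530007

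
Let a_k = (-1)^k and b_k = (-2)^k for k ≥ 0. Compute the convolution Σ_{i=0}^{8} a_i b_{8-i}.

The convolution is the t^8 coefficient of A(t)B(t).
Σ = 1·256 − 1·(-128) + 1·64 − 1·(-32) + 1·16 − 1·(-8) + 1·4 − 1·(-2) + 1·1 = 511.

511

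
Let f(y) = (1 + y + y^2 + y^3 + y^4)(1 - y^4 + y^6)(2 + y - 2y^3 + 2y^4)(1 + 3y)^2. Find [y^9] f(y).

30

(1 + y + y^2 + y^3 + y^4) has coefficients 1,1,1,1,1 for degrees 0…4.
(1 - y^4 + y^6) has coefficients 1,0,0,0,-1,0,1,0,0,0 for degrees 0…9.
Multiplying by (2 + y - 2y^3 + 2y^4) gives running coefficients 2,1,0,-2,0,-1,2,3,-2,-2 for degrees 0…9.
Finally multiplying by (1 + 3y)^2, the product of all factors after the first has coefficients 2,13,24,7,-12,-19,-4,6,34,13 for degrees 0…9.
[y^9] = 1·13 + 1·34 + 1·6 + 1·(-4) + 1·(-19) = 30.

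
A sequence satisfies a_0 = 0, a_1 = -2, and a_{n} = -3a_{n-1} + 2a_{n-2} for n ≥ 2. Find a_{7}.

-3526

The ordinary generating function has denominator 1 + 3y - 2y^2.
Iterating the recurrence: a_0,…,a_{7} = 0, -2, 6, -22, 78, -278, 990, -3526.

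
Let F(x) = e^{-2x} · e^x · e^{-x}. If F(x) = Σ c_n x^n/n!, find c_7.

-128

The EGF product rule gives c_7 = Σ_{k_1+k_2+k_3=7} C(7; k_1,k_2,k_3) · ∏ g_i(k_i), where e^{-2x} gives (-2)^k; e^x gives (1)^k; e^{-x} gives (-1)^k.
g_1(k) for k = 0…7: 1, -2, 4, -8, 16, -32, 64, -128.
g_2(k) for k = 0…7: 1, 1, 1, 1, 1, 1, 1, 1.
g_3(k) for k = 0…7: 1, -1, 1, -1, 1, -1, 1, -1.
First combine the last two factors: h(k) = Σ_j C(k,j)·g_2(j)·g_3(k−j) for k = 0…7: 1, 0, 0, 0, 0, 0, 0, 0.
c_7 = Σ_k C(7,k)·g_1(k)·h(7−k) = 1·(-128)·1 = -128.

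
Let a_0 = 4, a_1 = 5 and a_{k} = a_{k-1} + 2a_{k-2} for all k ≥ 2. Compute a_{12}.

12289

The ordinary generating function has denominator 1 - z - 2z^2.
Iterating the recurrence: a_0,…,a_{12} = 4, 5, 13, 23, 49, 95, 193, 383, 769, 1535, 3073, 6143, 12289.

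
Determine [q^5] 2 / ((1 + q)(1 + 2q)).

-126

Partial fractions give a closed form: a_n = (-2)·(-1)^n + (4)·(-2)^n.
At n = 5: a_5 = -126.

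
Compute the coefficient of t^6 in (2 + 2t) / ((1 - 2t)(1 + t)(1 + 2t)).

Partial fractions give a closed form: a_n = (1)·2^n + (1)·(-2)^n.
At n = 6: a_6 = 128.

128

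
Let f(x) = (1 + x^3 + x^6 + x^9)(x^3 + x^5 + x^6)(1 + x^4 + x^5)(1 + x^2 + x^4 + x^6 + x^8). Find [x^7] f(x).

3

(1 + x^3 + x^6 + x^9) has coefficients 1,0,0,1,0,0,1,0 for degrees 0…7.
(x^3 + x^5 + x^6) has coefficients 0,0,0,1,0,1,1,0 for degrees 0…7.
Multiplying by (1 + x^4 + x^5) gives running coefficients 0,0,0,1,0,1,1,1 for degrees 0…7.
Finally multiplying by (1 + x^2 + x^4 + x^6 + x^8), the product of all factors after the first has coefficients 0,0,0,1,0,2,1,3 for degrees 0…7.
[x^7] = 1·3 + 1·0 + 1·0 = 3.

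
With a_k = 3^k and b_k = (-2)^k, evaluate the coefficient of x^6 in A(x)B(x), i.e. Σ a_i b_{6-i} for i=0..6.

This is [x^6] in the product of the two ordinary generating functions.
Σ = 1·64 + 3·(-32) + 9·16 + 27·(-8) + 81·4 + 243·(-2) + 729·1 = 463.

463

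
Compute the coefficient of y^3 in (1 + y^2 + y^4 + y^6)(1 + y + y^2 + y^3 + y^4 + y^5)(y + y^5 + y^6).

2

(1 + y^2 + y^4 + y^6) has coefficients 1,0,1,0 for degrees 0…3.
(1 + y + y^2 + y^3 + y^4 + y^5) has coefficients 1,1,1,1 for degrees 0…3.
Finally multiplying by (y + y^5 + y^6), the product of all factors after the first has coefficients 0,1,1,1 for degrees 0…3.
[y^3] = 1·1 + 1·1 = 2.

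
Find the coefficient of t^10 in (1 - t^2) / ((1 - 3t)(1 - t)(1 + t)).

Partial fractions give a closed form: a_n = (1)·3^n.
At n = 10: a_10 = 59049.

59049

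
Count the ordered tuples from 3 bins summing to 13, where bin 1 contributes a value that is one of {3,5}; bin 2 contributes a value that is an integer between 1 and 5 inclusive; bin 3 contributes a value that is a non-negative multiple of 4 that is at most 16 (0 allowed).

The generating function for the choices is (q³ + q⁵)·(q + q² + q³ + q⁴ + q⁵)·(1 + q⁴ + q⁸ + q¹² + q¹⁶); the count is [q¹³].
(q³ + q⁵) has coefficients 0,0,0,1,0,1 for degrees 0…5.
(q + q² + q³ + q⁴ + q⁵) has coefficients 0,1,1,1,1,1,0,0,0,0,0,0,0,0 for degrees 0…13.
Finally multiplying by (1 + q⁴ + q⁸ + q¹² + q¹⁶), the product of all factors after the first has coefficients 0,1,1,1,1,2,1,1,1,2,1,1,1,2 for degrees 0…13.
[q¹³] = 1·1 + 1·1 = 2.

2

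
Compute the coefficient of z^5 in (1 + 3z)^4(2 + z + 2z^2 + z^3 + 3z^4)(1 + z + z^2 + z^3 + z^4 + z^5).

1224

(1 + 3z)^4 has coefficients 1,12,54,108,81 for degrees 0…4.
(2 + z + 2z^2 + z^3 + 3z^4) has coefficients 2,1,2,1,3,0 for degrees 0…5.
Finally multiplying by (1 + z + z^2 + z^3 + z^4 + z^5), the product of all factors after the first has coefficients 2,3,5,6,9,9 for degrees 0…5.
[z^5] = 1·9 + 12·9 + 54·6 + 108·5 + 81·3 = 1224.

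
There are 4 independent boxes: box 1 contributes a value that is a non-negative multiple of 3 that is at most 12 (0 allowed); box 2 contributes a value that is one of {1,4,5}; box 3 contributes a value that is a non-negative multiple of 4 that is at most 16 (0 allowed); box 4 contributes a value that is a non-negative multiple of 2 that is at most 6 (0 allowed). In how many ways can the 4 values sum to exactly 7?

The generating function for the choices is (1 + y³ + y⁶ + y⁹ + y¹²)·(y + y⁴ + y⁵)·(1 + y⁴ + y⁸ + y¹² + y¹⁶)·(1 + y² + y⁴ + y⁶); the count is [y⁷].
(1 + y³ + y⁶ + y⁹ + y¹²) has coefficients 1,0,0,1,0,0,1,0 for degrees 0…7.
(y + y⁴ + y⁵) has coefficients 0,1,0,0,1,1,0,0 for degrees 0…7.
Multiplying by (1 + y⁴ + y⁸ + y¹² + y¹⁶) gives running coefficients 0,1,0,0,1,2,0,0 for degrees 0…7.
Finally multiplying by (1 + y² + y⁴ + y⁶), the product of all factors after the first has coefficients 0,1,0,1,1,3,1,3 for degrees 0…7.
[y⁷] = 1·3 + 1·1 + 1·1 = 5.

5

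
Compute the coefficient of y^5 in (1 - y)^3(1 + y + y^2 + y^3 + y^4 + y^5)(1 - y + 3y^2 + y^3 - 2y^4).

5

(1 - y)^3 has coefficients 1,-3,3,-1 for degrees 0…3.
(1 + y + y^2 + y^3 + y^4 + y^5) has coefficients 1,1,1,1,1,1 for degrees 0…5.
Finally multiplying by (1 - y + 3y^2 + y^3 - 2y^4), the product of all factors after the first has coefficients 1,0,3,4,2,2 for degrees 0…5.
[y^5] = 1·2 − 3·2 + 3·4 − 1·3 = 5.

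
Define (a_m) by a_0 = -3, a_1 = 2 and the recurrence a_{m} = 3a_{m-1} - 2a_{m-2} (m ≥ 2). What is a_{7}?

The ordinary generating function has denominator 1 - 3q + 2q^2.
Iterating the recurrence: a_0,…,a_{7} = -3, 2, 12, 32, 72, 152, 312, 632.

632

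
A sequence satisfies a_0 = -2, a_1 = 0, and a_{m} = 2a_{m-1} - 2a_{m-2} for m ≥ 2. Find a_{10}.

64

The ordinary generating function has denominator 1 - 2x + 2x^2.
Iterating the recurrence: a_0,…,a_{10} = -2, 0, 4, 8, 8, 0, -16, -32, -32, 0, 64.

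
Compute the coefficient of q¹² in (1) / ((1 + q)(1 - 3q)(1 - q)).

The denominator gives the recurrence a_n = 3a_(n−1) + a_(n−2) − 3a_(n−3) for n ≥ 3; the numerator fixes a_0 = 1, a_1 = 3, a_2 = 10.
Iterating: 1, 3, 10, 30, 91, 273, 820, 2460, 7381, 22143, 66430, 199290, 597871, so a_12 = 597871.

597871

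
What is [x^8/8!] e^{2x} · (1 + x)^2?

The EGF product rule gives c_8 = Σ_{k_1+k_2=8} C(8; k_1,k_2) · ∏ g_i(k_i), where e^{2x} gives (2)^k; (1+x)^2 gives the falling factorial (2)_k.
g_1(k) for k = 0…8: 1, 2, 4, 8, 16, 32, 64, 128, 256.
g_2(k) for k = 0…8: 1, 2, 2, 0, 0, 0, 0, 0, 0.
c_8 = Σ_k C(8,k)·g_1(k)·g_2(8−k) = 28·64·2 + 8·128·2 + 1·256·1 = 3584 + 2048 + 256 = 5888.

5888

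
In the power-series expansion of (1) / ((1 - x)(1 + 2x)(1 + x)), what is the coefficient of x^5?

-42

Partial fractions give a closed form: a_n = (1/6)·1^n + (4/3)·(-2)^n + (-1/2)·(-1)^n.
At n = 5: a_5 = -42.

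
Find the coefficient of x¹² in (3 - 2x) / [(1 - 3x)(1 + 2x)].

750571

The denominator gives the recurrence a_n = a_(n−1) + 6a_(n−2) for n ≥ 3; the numerator fixes a_0 = 3, a_1 = 1, a_2 = 19.
Iterating: 3, 1, 19, 25, 139, 289, 1123, 2857, 9595, 26737, 84307, 244729, 750571, so a_12 = 750571.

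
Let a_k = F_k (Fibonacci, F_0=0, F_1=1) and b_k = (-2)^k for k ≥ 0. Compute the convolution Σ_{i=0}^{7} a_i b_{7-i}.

57

The convolution is the t^7 coefficient of A(t)B(t).
Σ = 0·(-128) + 1·64 + 1·(-32) + 2·16 + 3·(-8) + 5·4 + 8·(-2) + 13·1 = 57.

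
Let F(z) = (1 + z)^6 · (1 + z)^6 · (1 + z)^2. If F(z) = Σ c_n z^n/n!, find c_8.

The EGF product rule gives c_8 = Σ_{k_1+k_2+k_3=8} C(8; k_1,k_2,k_3) · ∏ g_i(k_i), where (1+z)^6 gives the falling factorial (6)_k; (1+z)^6 gives the falling factorial (6)_k; (1+z)^2 gives the falling factorial (2)_k.
g_1(k) for k = 0…8: 1, 6, 30, 120, 360, 720, 720, 0, 0.
g_2(k) for k = 0…8: 1, 6, 30, 120, 360, 720, 720, 0, 0.
g_3(k) for k = 0…8: 1, 2, 2, 0, 0, 0, 0, 0, 0.
First combine the last two factors: h(k) = Σ_j C(k,j)·g_2(j)·g_3(k−j) for k = 0…8: 1, 8, 56, 336, 1680, 6720, 20160, 40320, 40320.
c_8 = Σ_k C(8,k)·g_1(k)·h(8−k) = 1·1·40320 + 8·6·40320 + 28·30·20160 + 56·120·6720 + 70·360·1680 + 56·720·336 + 28·720·56 = 40320 + 1935360 + 16934400 + 45158400 + 42336000 + 13547520 + 1128960 = 121080960.

121080960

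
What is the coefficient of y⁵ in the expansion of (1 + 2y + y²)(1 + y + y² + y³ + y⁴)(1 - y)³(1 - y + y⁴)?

(1 + 2y + y²) has coefficients 1,2,1 for degrees 0…2.
(1 + y + y² + y³ + y⁴) has coefficients 1,1,1,1,1,0 for degrees 0…5.
Multiplying by (1 - y)³ gives running coefficients 1,-2,1,0,0,-1 for degrees 0…5.
Finally multiplying by (1 - y + y⁴), the product of all factors after the first has coefficients 1,-3,3,-1,1,-3 for degrees 0…5.
[y⁵] = 1·(-3) + 2·1 + 1·(-1) = -2.

-2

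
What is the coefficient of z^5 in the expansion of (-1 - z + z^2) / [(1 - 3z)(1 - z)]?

-445

The denominator gives the recurrence a_n = 4a_(n−1) − 3a_(n−2) for n ≥ 3; the numerator fixes a_0 = -1, a_1 = -5, a_2 = -16.
Iterating: -1, -5, -16, -49, -148, -445, so a_5 = -445.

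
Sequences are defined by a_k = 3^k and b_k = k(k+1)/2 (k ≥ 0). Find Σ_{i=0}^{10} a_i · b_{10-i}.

66394

This is [x^10] in the product of the two ordinary generating functions.
Σ = 1·55 + 3·45 + 9·36 + 27·28 + 81·21 + 243·15 + 729·10 + 2187·6 + 6561·3 + 19683·1 + 59049·0 = 66394.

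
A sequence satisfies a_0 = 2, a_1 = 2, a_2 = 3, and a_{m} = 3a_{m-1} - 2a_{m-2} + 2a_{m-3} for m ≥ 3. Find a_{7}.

395

The ordinary generating function has denominator 1 - 3t + 2t^2 - 2t^3.
Iterating the recurrence: a_0,…,a_{7} = 2, 2, 3, 9, 25, 63, 157, 395.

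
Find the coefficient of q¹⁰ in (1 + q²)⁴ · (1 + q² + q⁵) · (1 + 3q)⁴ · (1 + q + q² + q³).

5797

(1 + q²)⁴ has coefficients 1,0,4,0,6,0,4,0,1 for degrees 0…8.
(1 + q² + q⁵) has coefficients 1,0,1,0,0,1,0,0,0,0,0 for degrees 0…10.
Multiplying by (1 + 3q)⁴ gives running coefficients 1,12,55,120,135,109,93,54,108,81,0 for degrees 0…10.
Finally multiplying by (1 + q + q² + q³), the product of all factors after the first has coefficients 1,13,68,188,322,419,457,391,364,336,243 for degrees 0…10.
[q¹⁰] = 1·243 + 4·364 + 6·457 + 4·322 + 1·68 = 5797.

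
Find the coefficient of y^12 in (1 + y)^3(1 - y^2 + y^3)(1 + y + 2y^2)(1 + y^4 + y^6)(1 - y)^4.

5

(1 + y)^3 has coefficients 1,3,3,1 for degrees 0…3.
(1 - y^2 + y^3) has coefficients 1,0,-1,1,0,0,0,0,0,0,0,0,0 for degrees 0…12.
Multiplying by (1 + y + 2y^2) gives running coefficients 1,1,1,0,-1,2,0,0,0,0,0,0,0 for degrees 0…12.
Multiplying by (1 + y^4 + y^6) gives running coefficients 1,1,1,0,0,3,2,1,0,2,-1,2,0 for degrees 0…12.
Finally multiplying by (1 - y)^4, the product of all factors after the first has coefficients 1,-3,3,-2,3,0,-9,11,-4,3,-11,19,-22 for degrees 0…12.
[y^12] = 1·(-22) + 3·19 + 3·(-11) + 1·3 = 5.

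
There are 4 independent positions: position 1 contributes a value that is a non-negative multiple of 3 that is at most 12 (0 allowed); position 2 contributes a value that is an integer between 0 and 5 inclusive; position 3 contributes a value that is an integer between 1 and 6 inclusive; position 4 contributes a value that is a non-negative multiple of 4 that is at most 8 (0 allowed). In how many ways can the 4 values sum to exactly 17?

34

The generating function for the choices is (1 + t³ + t⁶ + t⁹ + t¹²)·(1 + t + t² + t³ + t⁴ + t⁵)·(t + t² + t³ + t⁴ + t⁵ + t⁶)·(1 + t⁴ + t⁸); the count is [t¹⁷].
(1 + t³ + t⁶ + t⁹ + t¹²) has coefficients 1,0,0,1,0,0,1,0,0,1,0,0,1 for degrees 0…12.
(1 + t + t² + t³ + t⁴ + t⁵) has coefficients 1,1,1,1,1,1,0,0,0,0,0,0,0,0,0,0,0,0 for degrees 0…17.
Multiplying by (t + t² + t³ + t⁴ + t⁵ + t⁶) gives running coefficients 0,1,2,3,4,5,6,5,4,3,2,1,0,0,0,0,0,0 for degrees 0…17.
Finally multiplying by (1 + t⁴ + t⁸), the product of all factors after the first has coefficients 0,1,2,3,4,6,8,8,8,9,10,9,8,8,8,6,4,3 for degrees 0…17.
[t¹⁷] = 1·3 + 1·8 + 1·9 + 1·8 + 1·6 = 34.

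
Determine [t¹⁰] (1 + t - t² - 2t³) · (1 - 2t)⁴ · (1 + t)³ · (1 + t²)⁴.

33

(1 + t - t² - 2t³) has coefficients 1,1,-1,-2 for degrees 0…3.
(1 - 2t)⁴ has coefficients 1,-8,24,-32,16,0,0,0,0,0,0 for degrees 0…10.
Multiplying by (1 + t)³ gives running coefficients 1,-5,3,17,-16,-24,16,16,0,0,0 for degrees 0…10.
Finally multiplying by (1 + t²)⁴, the product of all factors after the first has coefficients 1,-5,7,-3,2,14,-26,2,-19,-17,35 for degrees 0…10.
[t¹⁰] = 1·35 + 1·(-17) − 1·(-19) − 2·2 = 33.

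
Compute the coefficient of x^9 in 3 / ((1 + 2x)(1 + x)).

-3069

Partial fractions give a closed form: a_n = (6)·(-2)^n + (-3)·(-1)^n.
At n = 9: a_9 = -3069.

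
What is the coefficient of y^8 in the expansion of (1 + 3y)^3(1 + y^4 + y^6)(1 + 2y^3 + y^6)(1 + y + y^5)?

148

(1 + 3y)^3 has coefficients 1,9,27,27 for degrees 0…3.
(1 + y^4 + y^6) has coefficients 1,0,0,0,1,0,1,0,0 for degrees 0…8.
Multiplying by (1 + 2y^3 + y^6) gives running coefficients 1,0,0,2,1,0,2,2,0 for degrees 0…8.
Finally multiplying by (1 + y + y^5), the product of all factors after the first has coefficients 1,1,0,2,3,2,2,4,4 for degrees 0…8.
[y^8] = 1·4 + 9·4 + 27·2 + 27·2 = 148.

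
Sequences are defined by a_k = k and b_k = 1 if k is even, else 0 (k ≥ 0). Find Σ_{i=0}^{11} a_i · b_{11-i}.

Write out a_i and b_{11-i} for i = 0,…,11 and sum the products.
Σ = 0·0 + 1·1 + 2·0 + 3·1 + 4·0 + 5·1 + 6·0 + 7·1 + 8·0 + 9·1 + 10·0 + 11·1 = 36.

36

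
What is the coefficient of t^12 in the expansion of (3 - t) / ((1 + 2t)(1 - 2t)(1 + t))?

Partial fractions give a closed form: a_n = (7/2)·(-2)^n + (5/6)·2^n + (-4/3)·(-1)^n.
At n = 12: a_12 = 17748.

17748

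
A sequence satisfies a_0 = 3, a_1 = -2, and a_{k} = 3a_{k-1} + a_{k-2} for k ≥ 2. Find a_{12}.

The ordinary generating function has denominator 1 - 3q - q^2.
Iterating the recurrence: a_0,…,a_{12} = 3, -2, -3, -11, -36, -119, -393, -1298, -4287, -14159, -46764, -154451, -510117.

-510117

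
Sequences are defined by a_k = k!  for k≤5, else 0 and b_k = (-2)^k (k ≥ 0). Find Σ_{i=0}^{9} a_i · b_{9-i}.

1024

The convolution is the x^9 coefficient of A(x)B(x).
Σ = 1·(-512) + 1·256 + 2·(-128) + 6·64 + 24·(-32) + 120·16 + 0·(-8) + 0·4 + 0·(-2) + 0·1 = 1024.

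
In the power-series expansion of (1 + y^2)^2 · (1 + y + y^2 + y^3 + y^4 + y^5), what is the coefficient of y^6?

3

(1 + y^2)^2 has coefficients 1,0,2,0,1 for degrees 0…4.
(1 + y + y^2 + y^3 + y^4 + y^5) has coefficients 1,1,1,1,1,1,0 for degrees 0…6.
[y^6] = 1·0 + 2·1 + 1·1 = 3.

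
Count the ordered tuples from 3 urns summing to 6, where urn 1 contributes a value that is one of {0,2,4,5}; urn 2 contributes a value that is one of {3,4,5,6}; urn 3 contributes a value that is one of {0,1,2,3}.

6

The generating function for the choices is (1 + y^2 + y^4 + y^5)·(y^3 + y^4 + y^5 + y^6)·(1 + y + y^2 + y^3); the count is [y^6].
(1 + y^2 + y^4 + y^5) has coefficients 1,0,1,0,1,1 for degrees 0…5.
(y^3 + y^4 + y^5 + y^6) has coefficients 0,0,0,1,1,1,1 for degrees 0…6.
Finally multiplying by (1 + y + y^2 + y^3), the product of all factors after the first has coefficients 0,0,0,1,2,3,4 for degrees 0…6.
[y^6] = 1·4 + 1·2 + 1·0 + 1·0 = 6.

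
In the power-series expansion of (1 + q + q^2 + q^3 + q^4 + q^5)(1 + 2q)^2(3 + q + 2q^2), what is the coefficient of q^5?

54

(1 + q + q^2 + q^3 + q^4 + q^5) has coefficients 1,1,1,1,1,1 for degrees 0…5.
(1 + 2q)^2 has coefficients 1,4,4,0,0,0 for degrees 0…5.
Finally multiplying by (3 + q + 2q^2), the product of all factors after the first has coefficients 3,13,18,12,8,0 for degrees 0…5.
[q^5] = 1·0 + 1·8 + 1·12 + 1·18 + 1·13 + 1·3 = 54.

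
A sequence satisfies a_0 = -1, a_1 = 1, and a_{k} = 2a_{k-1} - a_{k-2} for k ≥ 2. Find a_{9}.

The ordinary generating function has denominator 1 - 2q + q^2.
Iterating the recurrence: a_0,…,a_{9} = -1, 1, 3, 5, 7, 9, 11, 13, 15, 17.

17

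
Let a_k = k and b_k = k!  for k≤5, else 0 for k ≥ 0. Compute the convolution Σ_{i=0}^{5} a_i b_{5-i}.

This is [x^5] in the product of the two ordinary generating functions.
Σ = 0·120 + 1·24 + 2·6 + 3·2 + 4·1 + 5·1 = 51.

51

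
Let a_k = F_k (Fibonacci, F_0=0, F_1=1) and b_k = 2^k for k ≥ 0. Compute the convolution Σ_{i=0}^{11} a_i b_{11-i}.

3719

The convolution is the t^11 coefficient of A(t)B(t).
Σ = 0·2048 + 1·1024 + 1·512 + 2·256 + 3·128 + 5·64 + 8·32 + 13·16 + 21·8 + 34·4 + 55·2 + 89·1 = 3719.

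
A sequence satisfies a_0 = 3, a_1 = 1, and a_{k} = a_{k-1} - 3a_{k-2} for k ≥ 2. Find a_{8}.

-152

The ordinary generating function has denominator 1 - q + 3q^2.
Iterating the recurrence: a_0,…,a_{8} = 3, 1, -8, -11, 13, 46, 7, -131, -152.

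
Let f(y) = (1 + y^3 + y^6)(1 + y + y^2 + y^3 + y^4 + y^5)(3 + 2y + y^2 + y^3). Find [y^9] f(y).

11

(1 + y^3 + y^6) has coefficients 1,0,0,1,0,0,1 for degrees 0…6.
(1 + y + y^2 + y^3 + y^4 + y^5) has coefficients 1,1,1,1,1,1,0,0,0,0 for degrees 0…9.
Finally multiplying by (3 + 2y + y^2 + y^3), the product of all factors after the first has coefficients 3,5,6,7,7,7,4,2,1,0 for degrees 0…9.
[y^9] = 1·0 + 1·4 + 1·7 = 11.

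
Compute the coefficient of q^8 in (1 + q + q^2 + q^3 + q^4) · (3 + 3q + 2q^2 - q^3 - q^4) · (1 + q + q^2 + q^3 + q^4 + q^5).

13

(1 + q + q^2 + q^3 + q^4) has coefficients 1,1,1,1,1 for degrees 0…4.
(3 + 3q + 2q^2 - q^3 - q^4) has coefficients 3,3,2,-1,-1,0,0,0,0 for degrees 0…8.
Finally multiplying by (1 + q + q^2 + q^3 + q^4 + q^5), the product of all factors after the first has coefficients 3,6,8,7,6,6,3,0,-2 for degrees 0…8.
[q^8] = 1·(-2) + 1·0 + 1·3 + 1·6 + 1·6 = 13.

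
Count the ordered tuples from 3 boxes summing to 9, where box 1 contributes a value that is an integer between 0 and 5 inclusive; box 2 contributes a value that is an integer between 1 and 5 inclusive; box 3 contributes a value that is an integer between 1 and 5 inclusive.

21

The generating function for the choices is (1 + z + z^2 + z^3 + z^4 + z^5)·(z + z^2 + z^3 + z^4 + z^5)·(z + z^2 + z^3 + z^4 + z^5); the count is [z^9].
(1 + z + z^2 + z^3 + z^4 + z^5) has coefficients 1,1,1,1,1,1 for degrees 0…5.
(z + z^2 + z^3 + z^4 + z^5) has coefficients 0,1,1,1,1,1,0,0,0,0 for degrees 0…9.
Finally multiplying by (z + z^2 + z^3 + z^4 + z^5), the product of all factors after the first has coefficients 0,0,1,2,3,4,5,4,3,2 for degrees 0…9.
[z^9] = 1·2 + 1·3 + 1·4 + 1·5 + 1·4 + 1·3 = 21.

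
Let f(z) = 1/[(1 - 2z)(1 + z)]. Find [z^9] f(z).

Partial fractions give a closed form: a_n = (2/3)·2^n + (1/3)·(-1)^n.
At n = 9: a_9 = 341.

341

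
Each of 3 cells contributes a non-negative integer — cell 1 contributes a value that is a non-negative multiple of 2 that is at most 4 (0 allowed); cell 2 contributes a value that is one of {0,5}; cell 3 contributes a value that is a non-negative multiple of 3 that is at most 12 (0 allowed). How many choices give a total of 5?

2

The generating function for the choices is (1 + q^2 + q^4)·(1 + q^5)·(1 + q^3 + q^6 + q^9 + q^12); the count is [q^5].
(1 + q^2 + q^4) has coefficients 1,0,1,0,1 for degrees 0…4.
(1 + q^5) has coefficients 1,0,0,0,0,1 for degrees 0…5.
Finally multiplying by (1 + q^3 + q^6 + q^9 + q^12), the product of all factors after the first has coefficients 1,0,0,1,0,1 for degrees 0…5.
[q^5] = 1·1 + 1·1 + 1·0 = 2.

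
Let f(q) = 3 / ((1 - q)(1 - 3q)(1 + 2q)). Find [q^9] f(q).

The denominator gives the recurrence a_n = 2a_(n−1) + 5a_(n−2) − 6a_(n−3) for n ≥ 3; the numerator fixes a_0 = 3, a_1 = 6, a_2 = 27.
Iterating: 3, 6, 27, 66, 231, 630, 2019, 5802, 17919, 52734, so a_9 = 52734.

52734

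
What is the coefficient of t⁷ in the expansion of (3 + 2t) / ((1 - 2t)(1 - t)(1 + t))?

680

The denominator gives the recurrence a_n = 2a_(n−1) + a_(n−2) − 2a_(n−3) for n ≥ 3; the numerator fixes a_0 = 3, a_1 = 8, a_2 = 19.
Iterating: 3, 8, 19, 40, 83, 168, 339, 680, so a_7 = 680.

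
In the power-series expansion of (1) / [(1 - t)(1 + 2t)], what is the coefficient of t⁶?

The denominator gives the recurrence a_n = −a_(n−1) + 2a_(n−2) for n ≥ 3; the numerator fixes a_0 = 1, a_1 = -1, a_2 = 3.
Iterating: 1, -1, 3, -5, 11, -21, 43, so a_6 = 43.

43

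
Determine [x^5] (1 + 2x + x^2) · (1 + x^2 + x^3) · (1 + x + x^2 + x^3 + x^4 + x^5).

12

(1 + 2x + x^2) has coefficients 1,2,1 for degrees 0…2.
(1 + x^2 + x^3) has coefficients 1,0,1,1,0,0 for degrees 0…5.
Finally multiplying by (1 + x + x^2 + x^3 + x^4 + x^5), the product of all factors after the first has coefficients 1,1,2,3,3,3 for degrees 0…5.
[x^5] = 1·3 + 2·3 + 1·3 = 12.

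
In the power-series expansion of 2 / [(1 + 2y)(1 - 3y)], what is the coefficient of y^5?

Partial fractions give a closed form: a_n = (4/5)·(-2)^n + (6/5)·3^n.
At n = 5: a_5 = 266.

266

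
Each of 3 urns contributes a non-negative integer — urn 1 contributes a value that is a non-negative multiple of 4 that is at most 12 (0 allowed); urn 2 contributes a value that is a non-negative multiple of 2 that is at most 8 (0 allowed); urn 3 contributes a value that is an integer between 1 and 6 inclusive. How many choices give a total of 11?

7

The generating function for the choices is (1 + t⁴ + t⁸ + t¹²)·(1 + t² + t⁴ + t⁶ + t⁸)·(t + t² + t³ + t⁴ + t⁵ + t⁶); the count is [t¹¹].
(1 + t⁴ + t⁸ + t¹²) has coefficients 1,0,0,0,1,0,0,0,1,0,0,0 for degrees 0…11.
(1 + t² + t⁴ + t⁶ + t⁸) has coefficients 1,0,1,0,1,0,1,0,1,0,0,0 for degrees 0…11.
Finally multiplying by (t + t² + t³ + t⁴ + t⁵ + t⁶), the product of all factors after the first has coefficients 0,1,1,2,2,3,3,3,3,3,3,2 for degrees 0…11.
[t¹¹] = 1·2 + 1·3 + 1·2 = 7.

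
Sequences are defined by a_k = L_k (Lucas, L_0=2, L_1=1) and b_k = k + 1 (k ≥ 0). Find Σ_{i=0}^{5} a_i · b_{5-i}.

This is [x^5] in the product of the two ordinary generating functions.
Σ = 2·6 + 1·5 + 3·4 + 4·3 + 7·2 + 11·1 = 66.

66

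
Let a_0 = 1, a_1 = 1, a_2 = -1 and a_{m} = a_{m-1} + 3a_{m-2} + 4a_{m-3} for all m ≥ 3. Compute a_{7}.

The ordinary generating function has denominator 1 - q - 3q^2 - 4q^3.
Iterating the recurrence: a_0,…,a_{7} = 1, 1, -1, 6, 7, 21, 66, 157.

157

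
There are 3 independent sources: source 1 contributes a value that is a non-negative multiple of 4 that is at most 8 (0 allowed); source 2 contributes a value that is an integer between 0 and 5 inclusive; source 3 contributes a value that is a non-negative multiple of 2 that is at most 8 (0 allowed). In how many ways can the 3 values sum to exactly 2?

2

The generating function for the choices is (1 + y⁴ + y⁸)·(1 + y + y² + y³ + y⁴ + y⁵)·(1 + y² + y⁴ + y⁶ + y⁸); the count is [y²].
(1 + y⁴ + y⁸) has coefficients 1,0,0 for degrees 0…2.
(1 + y + y² + y³ + y⁴ + y⁵) has coefficients 1,1,1 for degrees 0…2.
Finally multiplying by (1 + y² + y⁴ + y⁶ + y⁸), the product of all factors after the first has coefficients 1,1,2 for degrees 0…2.
[y²] = 1·2 = 2.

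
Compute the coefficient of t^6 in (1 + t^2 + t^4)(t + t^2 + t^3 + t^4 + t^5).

2

(1 + t^2 + t^4) has coefficients 1,0,1,0,1 for degrees 0…4.
(t + t^2 + t^3 + t^4 + t^5) has coefficients 0,1,1,1,1,1,0 for degrees 0…6.
[t^6] = 1·0 + 1·1 + 1·1 = 2.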